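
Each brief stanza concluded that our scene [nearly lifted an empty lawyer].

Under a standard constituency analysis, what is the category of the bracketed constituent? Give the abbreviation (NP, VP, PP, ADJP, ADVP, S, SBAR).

VP

"lifted" is the head of the bracketed span, so the span is a verb phrase: VP.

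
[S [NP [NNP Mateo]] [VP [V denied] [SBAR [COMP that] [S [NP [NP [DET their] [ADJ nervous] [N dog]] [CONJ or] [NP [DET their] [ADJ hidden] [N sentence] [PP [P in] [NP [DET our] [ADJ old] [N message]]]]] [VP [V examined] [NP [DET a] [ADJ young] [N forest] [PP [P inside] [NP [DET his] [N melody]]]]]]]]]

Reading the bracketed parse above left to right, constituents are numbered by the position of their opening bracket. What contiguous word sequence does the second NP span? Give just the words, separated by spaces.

their nervous dog or their hidden sentence in our old message

Opening `[NP` markers occur at word positions 1, 4, 4, 8, 12, 16, 20; the second of these opens the constituent [NP their nervous dog or their hidden sentence in our old message].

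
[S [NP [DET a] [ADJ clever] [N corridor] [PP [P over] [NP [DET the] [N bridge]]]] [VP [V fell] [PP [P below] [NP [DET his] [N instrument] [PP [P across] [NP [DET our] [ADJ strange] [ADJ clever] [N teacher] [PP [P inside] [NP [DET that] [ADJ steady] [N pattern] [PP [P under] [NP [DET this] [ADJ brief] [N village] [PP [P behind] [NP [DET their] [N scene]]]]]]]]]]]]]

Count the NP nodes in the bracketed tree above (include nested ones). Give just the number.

7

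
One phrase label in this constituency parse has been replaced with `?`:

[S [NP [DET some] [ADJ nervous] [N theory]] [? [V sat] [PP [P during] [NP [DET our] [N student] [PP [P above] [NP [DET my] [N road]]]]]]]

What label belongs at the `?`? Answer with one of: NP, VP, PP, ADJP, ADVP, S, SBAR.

The `?` node immediately contains: V 'sat', PP. That is the internal structure of a verb phrase, so the label is VP.

VP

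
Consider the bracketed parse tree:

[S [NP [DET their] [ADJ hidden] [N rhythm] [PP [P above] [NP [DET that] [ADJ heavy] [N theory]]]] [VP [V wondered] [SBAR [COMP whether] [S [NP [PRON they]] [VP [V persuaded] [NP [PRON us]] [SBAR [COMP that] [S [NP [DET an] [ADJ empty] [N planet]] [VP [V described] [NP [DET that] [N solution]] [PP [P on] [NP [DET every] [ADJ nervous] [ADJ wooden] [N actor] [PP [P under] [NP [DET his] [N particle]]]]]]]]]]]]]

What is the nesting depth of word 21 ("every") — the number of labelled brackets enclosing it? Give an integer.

11

The word sits inside DET, which is inside NP, inside PP, inside VP, inside S, inside SBAR, inside VP, inside S, inside SBAR, inside VP, inside S — 11 brackets in all.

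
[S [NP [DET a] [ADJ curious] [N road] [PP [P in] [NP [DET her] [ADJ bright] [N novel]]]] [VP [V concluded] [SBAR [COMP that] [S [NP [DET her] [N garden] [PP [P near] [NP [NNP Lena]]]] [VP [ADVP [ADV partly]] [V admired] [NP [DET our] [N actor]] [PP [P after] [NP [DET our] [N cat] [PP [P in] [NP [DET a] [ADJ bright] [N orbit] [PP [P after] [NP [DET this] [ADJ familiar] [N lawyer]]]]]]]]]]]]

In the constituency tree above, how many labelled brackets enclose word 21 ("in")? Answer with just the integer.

9

Path from the root down to the word: S → VP → SBAR → S → VP → PP → NP → PP → P. That is 9 enclosing brackets.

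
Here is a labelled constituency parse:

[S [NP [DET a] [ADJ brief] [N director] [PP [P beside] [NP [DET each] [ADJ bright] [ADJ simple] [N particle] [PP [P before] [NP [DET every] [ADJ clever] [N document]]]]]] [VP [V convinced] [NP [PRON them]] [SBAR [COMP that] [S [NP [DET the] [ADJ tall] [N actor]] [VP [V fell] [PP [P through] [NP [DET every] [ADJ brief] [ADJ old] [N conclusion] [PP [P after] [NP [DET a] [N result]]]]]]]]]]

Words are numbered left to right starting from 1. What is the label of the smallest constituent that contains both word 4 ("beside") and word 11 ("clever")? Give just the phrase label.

PP

Word 4 lies under S → NP → PP → P; word 11 lies under S → NP → PP → NP → PP → NP → ADJ. The lowest shared node is the PP.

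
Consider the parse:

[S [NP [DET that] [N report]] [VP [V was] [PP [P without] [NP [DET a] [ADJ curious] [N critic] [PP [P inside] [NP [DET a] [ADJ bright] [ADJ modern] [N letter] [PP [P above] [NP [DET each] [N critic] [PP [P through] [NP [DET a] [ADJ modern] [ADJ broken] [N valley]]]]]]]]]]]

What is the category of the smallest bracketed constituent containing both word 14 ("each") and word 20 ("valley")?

NP

The smallest bracket enclosing both words is [NP each critic through a modern broken valley], so the label is NP.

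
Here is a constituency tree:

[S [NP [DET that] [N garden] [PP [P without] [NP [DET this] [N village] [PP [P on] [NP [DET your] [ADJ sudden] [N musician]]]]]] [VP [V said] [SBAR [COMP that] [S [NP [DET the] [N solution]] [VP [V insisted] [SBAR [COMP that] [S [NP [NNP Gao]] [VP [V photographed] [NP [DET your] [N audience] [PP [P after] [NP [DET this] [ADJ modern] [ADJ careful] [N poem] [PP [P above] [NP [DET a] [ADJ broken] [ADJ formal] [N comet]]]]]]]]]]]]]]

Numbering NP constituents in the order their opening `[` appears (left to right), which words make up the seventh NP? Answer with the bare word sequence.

this modern careful poem above a broken formal comet

Opening `[NP` markers occur at word positions 1, 4, 7, 12, 16, 18, 21, 26; the seventh of these opens the constituent [NP this modern careful poem above a broken formal comet].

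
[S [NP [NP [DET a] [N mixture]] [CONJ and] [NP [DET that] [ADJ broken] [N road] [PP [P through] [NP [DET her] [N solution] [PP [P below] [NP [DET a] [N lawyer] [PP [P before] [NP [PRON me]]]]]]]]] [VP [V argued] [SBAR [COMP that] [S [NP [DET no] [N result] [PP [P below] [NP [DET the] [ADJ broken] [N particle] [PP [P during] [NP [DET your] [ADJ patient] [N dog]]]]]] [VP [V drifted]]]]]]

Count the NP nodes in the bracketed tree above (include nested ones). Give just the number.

9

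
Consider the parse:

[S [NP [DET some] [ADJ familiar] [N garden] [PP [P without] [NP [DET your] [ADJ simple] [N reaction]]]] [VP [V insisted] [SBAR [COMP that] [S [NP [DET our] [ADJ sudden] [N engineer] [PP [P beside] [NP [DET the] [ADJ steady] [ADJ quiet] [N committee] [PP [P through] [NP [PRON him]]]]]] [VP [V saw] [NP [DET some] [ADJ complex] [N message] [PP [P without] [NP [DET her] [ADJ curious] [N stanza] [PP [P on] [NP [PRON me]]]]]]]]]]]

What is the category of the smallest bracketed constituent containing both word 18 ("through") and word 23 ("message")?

Both words fall inside [S our sudden engineer beside the steady quiet committee through him saw some complex message without her curious stanza on me] (words 10–29), and no smaller constituent contains them both. Label: S.

S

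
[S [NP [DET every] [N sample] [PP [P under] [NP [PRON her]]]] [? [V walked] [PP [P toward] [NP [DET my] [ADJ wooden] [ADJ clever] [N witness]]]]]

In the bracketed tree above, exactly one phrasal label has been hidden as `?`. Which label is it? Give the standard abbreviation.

Looking at what the `?` directly dominates — V 'walked', PP — this is a verb phrase (VP).

VP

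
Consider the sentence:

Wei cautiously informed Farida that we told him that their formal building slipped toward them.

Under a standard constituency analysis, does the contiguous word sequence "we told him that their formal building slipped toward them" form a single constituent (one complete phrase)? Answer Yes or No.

The sequence corresponds to a single S node — the clause "we told him that their formal building slipped toward them".

Yes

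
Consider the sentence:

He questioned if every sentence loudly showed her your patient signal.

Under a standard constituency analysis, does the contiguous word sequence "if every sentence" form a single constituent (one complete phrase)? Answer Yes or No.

No

The sequence begins inside the complementizer "if" and ends inside the clause "every sentence loudly showed her your patient signal"; it crosses a phrase boundary, so no single node in the tree spans exactly those words.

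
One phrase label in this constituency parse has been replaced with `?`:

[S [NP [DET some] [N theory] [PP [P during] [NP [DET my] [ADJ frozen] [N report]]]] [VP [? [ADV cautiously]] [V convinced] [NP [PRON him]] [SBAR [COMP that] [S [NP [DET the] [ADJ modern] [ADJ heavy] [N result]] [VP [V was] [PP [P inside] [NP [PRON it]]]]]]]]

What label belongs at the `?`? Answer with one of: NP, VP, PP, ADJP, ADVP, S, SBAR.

ADVP

Looking at what the `?` directly dominates — ADV 'cautiously' — this is an adverb phrase (ADVP).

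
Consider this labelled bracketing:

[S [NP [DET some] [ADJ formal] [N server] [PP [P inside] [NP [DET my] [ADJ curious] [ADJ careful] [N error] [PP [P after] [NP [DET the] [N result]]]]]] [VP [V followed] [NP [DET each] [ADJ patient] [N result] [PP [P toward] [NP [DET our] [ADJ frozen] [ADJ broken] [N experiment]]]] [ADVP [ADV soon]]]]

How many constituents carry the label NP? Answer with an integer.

5

Scanning left to right, an opening `[NP` appears at word positions 1, 5, 10, 13, 17 — 5 in total.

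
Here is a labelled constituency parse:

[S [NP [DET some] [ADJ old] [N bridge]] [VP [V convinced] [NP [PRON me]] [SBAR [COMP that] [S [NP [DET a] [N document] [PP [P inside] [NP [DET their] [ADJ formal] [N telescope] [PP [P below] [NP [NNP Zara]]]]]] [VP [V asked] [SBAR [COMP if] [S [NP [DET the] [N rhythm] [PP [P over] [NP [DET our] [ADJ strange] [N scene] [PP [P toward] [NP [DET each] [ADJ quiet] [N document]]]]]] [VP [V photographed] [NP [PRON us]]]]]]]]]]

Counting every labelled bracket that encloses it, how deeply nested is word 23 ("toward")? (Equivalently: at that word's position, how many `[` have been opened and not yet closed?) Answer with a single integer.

Counting open brackets not yet closed at "toward": [S [VP [SBAR [S [VP [SBAR [S [NP [PP [NP [PP [P = 12.

12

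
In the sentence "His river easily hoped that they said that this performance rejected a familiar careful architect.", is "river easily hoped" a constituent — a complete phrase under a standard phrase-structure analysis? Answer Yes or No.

The sequence begins inside the noun phrase "his river" and ends inside the verb phrase "easily hoped that they said that this performance rejected a familiar careful architect"; it crosses a phrase boundary, so no single node in the tree spans exactly those words.

No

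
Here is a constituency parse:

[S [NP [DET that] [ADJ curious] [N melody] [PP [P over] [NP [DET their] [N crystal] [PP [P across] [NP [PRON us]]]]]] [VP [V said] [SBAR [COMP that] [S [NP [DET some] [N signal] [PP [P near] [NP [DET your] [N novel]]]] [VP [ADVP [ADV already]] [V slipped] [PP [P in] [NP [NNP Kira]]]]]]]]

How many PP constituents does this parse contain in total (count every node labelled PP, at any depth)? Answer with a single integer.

4

Scanning left to right, an opening `[PP` appears at word positions 4, 7, 13, 18 — 4 in total.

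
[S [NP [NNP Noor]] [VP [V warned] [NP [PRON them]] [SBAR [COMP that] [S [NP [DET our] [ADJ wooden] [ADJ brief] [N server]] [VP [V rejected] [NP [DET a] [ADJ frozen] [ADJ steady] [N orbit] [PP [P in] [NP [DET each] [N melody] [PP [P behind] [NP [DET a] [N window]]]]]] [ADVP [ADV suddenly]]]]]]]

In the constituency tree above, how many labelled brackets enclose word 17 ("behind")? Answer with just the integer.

Path from the root down to the word: S → VP → SBAR → S → VP → NP → PP → NP → PP → P. That is 10 enclosing brackets.

10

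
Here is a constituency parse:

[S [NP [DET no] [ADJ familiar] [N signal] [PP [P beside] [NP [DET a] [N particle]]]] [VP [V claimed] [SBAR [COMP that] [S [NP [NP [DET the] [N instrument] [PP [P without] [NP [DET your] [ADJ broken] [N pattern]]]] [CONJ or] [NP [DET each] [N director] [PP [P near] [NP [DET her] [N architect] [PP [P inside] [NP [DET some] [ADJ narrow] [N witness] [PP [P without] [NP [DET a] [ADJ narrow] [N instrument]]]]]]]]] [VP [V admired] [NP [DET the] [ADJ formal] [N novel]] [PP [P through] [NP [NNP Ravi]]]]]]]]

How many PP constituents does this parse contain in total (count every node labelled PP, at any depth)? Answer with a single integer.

6

Scanning left to right, an opening `[PP` appears at word positions 4, 11, 18, 21, 25, 33 — 6 in total.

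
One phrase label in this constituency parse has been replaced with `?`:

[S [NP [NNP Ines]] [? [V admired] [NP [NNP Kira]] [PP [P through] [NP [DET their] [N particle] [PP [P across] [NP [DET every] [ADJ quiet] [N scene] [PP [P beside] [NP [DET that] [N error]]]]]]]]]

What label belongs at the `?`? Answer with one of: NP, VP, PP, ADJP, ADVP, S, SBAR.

VP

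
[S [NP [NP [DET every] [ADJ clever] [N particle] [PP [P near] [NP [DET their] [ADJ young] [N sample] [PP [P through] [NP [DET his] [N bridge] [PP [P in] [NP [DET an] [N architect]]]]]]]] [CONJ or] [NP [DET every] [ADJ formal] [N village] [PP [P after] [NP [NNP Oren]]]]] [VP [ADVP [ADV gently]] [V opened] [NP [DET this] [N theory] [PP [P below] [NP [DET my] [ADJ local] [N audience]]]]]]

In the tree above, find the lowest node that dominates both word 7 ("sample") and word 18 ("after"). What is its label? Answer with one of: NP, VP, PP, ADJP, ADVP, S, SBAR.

NP

Both words fall inside [NP every clever particle near their young sample through his bridge in an architect or every formal village after Oren] (words 1–19), and no smaller constituent contains them both. Label: NP.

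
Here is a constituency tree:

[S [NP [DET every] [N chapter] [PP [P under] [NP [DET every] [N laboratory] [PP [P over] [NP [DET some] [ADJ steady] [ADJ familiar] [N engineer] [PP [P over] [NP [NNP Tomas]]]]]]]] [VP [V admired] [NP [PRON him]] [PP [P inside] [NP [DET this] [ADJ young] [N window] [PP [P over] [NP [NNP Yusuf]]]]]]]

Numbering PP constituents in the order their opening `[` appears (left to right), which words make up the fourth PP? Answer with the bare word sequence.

inside this young window over Yusuf

Opening `[PP` markers occur at word positions 3, 6, 11, 15, 19; the fourth of these opens the constituent [PP inside this young window over Yusuf].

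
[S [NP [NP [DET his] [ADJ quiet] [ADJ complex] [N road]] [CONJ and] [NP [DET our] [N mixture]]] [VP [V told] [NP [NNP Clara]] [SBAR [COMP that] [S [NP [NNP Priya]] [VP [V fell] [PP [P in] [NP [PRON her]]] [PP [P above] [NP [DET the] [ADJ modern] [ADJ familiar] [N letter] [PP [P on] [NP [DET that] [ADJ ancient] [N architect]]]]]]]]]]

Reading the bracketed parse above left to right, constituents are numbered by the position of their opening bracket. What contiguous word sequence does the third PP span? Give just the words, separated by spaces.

on that ancient architect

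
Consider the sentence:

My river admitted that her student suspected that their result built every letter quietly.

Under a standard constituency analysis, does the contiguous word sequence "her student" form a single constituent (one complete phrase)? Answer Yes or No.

Yes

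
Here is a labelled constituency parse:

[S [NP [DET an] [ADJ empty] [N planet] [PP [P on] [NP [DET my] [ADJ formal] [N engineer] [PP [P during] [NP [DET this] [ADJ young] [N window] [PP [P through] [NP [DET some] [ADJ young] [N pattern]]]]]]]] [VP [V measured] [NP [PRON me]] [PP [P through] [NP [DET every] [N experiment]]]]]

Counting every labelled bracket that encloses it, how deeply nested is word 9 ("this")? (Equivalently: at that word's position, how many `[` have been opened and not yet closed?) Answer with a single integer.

The word sits inside DET, which is inside NP, inside PP, inside NP, inside PP, inside NP, inside S — 7 brackets in all.

7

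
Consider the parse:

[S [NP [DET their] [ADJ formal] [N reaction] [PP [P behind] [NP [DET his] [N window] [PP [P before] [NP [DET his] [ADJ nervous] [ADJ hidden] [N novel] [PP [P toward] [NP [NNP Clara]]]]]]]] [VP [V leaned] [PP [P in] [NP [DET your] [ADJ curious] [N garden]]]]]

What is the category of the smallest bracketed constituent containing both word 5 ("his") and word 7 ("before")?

Word 5 lies under S → NP → PP → NP → DET; word 7 lies under S → NP → PP → NP → PP → P. The lowest shared node is the NP.

NP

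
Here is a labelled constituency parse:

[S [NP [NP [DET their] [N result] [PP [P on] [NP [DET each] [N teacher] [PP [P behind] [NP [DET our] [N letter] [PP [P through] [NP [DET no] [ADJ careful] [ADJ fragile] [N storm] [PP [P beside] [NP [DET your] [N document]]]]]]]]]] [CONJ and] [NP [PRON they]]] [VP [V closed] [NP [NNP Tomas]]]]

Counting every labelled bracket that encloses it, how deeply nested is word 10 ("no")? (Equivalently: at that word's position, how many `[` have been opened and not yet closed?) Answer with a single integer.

10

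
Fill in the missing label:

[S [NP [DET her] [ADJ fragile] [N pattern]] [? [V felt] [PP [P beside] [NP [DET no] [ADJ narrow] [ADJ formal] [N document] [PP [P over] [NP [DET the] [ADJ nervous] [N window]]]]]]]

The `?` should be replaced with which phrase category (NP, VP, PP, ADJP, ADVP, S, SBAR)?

VP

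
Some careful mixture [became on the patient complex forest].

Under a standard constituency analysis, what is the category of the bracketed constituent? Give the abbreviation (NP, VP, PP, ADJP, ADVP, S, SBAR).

VP

The bracketed span "became on the patient complex forest" is headed by "became", making it a verb phrase (VP).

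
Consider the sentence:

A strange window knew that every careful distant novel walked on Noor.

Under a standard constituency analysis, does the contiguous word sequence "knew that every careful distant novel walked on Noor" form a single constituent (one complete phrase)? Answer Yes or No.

Yes

These words form the whole verb phrase headed by "knew", so yes — one constituent.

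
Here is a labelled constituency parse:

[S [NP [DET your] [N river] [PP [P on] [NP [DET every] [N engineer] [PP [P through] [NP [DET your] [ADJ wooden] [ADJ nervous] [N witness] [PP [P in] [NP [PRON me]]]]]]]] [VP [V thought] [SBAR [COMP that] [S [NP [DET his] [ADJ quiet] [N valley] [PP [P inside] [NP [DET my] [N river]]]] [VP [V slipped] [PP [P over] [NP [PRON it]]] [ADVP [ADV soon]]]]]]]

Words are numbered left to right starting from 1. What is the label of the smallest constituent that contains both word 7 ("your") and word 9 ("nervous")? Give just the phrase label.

NP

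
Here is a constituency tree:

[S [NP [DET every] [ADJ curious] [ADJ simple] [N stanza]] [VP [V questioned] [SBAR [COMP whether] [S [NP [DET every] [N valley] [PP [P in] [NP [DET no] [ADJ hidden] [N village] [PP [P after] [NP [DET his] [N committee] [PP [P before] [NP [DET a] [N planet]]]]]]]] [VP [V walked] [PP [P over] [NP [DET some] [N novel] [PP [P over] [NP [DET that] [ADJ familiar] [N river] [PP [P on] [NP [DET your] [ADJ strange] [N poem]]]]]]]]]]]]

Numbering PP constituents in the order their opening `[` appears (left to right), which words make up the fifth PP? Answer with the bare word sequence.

over that familiar river on your strange poem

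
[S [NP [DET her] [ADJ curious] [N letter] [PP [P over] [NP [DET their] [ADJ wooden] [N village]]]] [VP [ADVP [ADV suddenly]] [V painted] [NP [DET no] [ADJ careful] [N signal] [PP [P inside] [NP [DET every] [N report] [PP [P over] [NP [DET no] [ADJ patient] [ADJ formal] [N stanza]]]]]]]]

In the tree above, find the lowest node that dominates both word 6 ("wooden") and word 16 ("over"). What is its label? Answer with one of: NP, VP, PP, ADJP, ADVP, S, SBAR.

Word 6 lies under S → NP → PP → NP → ADJ; word 16 lies under S → VP → NP → PP → NP → PP → P. The lowest shared node is the S.

S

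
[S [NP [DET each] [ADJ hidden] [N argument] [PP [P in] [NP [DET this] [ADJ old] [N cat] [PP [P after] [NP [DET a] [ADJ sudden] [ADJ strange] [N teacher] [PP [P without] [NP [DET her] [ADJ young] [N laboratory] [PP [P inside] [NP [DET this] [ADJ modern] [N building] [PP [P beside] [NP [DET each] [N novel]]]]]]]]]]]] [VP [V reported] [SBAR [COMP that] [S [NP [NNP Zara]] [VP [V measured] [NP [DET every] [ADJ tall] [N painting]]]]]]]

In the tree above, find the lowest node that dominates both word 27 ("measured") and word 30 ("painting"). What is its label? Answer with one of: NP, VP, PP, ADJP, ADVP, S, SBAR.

Word 27 lies under S → VP → SBAR → S → VP → V; word 30 lies under S → VP → SBAR → S → VP → NP → N. The lowest shared node is the VP.

VP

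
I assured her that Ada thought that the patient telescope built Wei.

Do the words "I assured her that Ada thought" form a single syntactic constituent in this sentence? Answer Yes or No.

The sequence begins inside the noun phrase "I" and ends inside the verb phrase "assured her that Ada thought that the patient telescope built Wei"; it crosses a phrase boundary, so no single node in the tree spans exactly those words.

No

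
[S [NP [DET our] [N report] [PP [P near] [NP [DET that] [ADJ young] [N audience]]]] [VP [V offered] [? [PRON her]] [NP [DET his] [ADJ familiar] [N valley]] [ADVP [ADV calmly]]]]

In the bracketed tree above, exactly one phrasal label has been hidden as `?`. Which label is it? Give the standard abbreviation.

NP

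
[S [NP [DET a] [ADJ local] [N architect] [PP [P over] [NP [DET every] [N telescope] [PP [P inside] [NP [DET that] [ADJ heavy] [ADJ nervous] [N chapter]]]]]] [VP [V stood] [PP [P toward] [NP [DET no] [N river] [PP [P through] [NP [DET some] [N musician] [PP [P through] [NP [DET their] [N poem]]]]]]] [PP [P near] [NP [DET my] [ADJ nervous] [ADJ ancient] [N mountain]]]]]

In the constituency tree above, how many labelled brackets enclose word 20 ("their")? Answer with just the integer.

9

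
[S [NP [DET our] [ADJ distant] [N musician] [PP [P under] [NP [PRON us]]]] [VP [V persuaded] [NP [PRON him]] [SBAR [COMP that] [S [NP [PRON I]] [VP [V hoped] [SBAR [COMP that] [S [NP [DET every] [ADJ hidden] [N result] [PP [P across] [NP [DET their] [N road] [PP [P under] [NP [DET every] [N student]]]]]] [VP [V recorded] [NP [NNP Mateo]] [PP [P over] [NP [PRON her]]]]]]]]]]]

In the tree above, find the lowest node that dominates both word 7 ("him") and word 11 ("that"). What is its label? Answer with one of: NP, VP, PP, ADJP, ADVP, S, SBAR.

VP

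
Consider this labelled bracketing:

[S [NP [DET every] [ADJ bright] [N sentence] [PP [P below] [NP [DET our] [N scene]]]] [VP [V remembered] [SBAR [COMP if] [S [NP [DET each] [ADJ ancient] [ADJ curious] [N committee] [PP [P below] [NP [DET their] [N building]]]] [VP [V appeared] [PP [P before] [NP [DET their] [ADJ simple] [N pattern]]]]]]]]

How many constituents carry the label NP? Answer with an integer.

5

Listing each NP by its span: [NP every bright sentence below our scene]; [NP our scene]; [NP each ancient curious committee below their building]; [NP their building]; [NP their simple pattern] — that makes 5.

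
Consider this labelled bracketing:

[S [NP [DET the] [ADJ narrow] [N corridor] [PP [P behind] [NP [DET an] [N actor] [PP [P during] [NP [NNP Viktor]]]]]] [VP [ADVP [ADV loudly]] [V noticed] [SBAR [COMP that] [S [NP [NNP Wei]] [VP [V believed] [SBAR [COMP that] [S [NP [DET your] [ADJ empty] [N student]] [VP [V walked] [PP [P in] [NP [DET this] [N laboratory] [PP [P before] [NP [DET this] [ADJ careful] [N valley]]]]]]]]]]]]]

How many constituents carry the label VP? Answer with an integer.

3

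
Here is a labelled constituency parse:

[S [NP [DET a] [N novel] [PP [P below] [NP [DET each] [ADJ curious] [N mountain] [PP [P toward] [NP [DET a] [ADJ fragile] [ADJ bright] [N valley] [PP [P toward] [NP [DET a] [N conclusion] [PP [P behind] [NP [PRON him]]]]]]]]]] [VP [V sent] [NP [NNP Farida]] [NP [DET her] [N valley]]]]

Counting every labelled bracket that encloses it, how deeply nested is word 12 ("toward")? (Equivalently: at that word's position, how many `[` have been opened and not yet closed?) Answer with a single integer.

Counting open brackets not yet closed at "toward": [S [NP [PP [NP [PP [NP [PP [P = 8.

8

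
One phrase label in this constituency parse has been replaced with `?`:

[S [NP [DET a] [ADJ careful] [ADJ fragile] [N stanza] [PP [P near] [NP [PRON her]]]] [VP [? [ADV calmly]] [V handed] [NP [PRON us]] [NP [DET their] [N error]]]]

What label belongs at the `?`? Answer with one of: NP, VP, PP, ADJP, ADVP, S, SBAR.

ADVP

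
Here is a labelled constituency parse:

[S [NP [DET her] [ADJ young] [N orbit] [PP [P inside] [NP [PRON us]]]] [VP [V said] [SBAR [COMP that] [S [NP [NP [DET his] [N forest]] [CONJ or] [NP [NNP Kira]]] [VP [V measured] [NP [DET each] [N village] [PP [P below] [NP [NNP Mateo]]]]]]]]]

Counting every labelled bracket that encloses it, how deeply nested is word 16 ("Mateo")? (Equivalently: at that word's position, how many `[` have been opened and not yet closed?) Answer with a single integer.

Path from the root down to the word: S → VP → SBAR → S → VP → NP → PP → NP → NNP. That is 9 enclosing brackets.

9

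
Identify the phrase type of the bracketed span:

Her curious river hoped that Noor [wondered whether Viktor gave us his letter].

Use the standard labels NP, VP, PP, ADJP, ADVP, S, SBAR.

The span is built around the verb "wondered" — a verb phrase (VP).

VP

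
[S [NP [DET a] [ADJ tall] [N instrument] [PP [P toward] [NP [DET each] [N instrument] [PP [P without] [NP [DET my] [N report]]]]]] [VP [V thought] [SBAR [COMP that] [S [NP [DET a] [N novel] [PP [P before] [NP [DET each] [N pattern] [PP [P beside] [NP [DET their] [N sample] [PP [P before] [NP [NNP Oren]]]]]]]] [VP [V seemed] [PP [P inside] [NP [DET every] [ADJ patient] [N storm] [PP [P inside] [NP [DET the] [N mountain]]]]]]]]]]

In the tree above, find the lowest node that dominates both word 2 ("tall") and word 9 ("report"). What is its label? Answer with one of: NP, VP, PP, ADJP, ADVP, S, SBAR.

Word 2 lies under S → NP → ADJ; word 9 lies under S → NP → PP → NP → PP → NP → N. The lowest shared node is the NP.

NP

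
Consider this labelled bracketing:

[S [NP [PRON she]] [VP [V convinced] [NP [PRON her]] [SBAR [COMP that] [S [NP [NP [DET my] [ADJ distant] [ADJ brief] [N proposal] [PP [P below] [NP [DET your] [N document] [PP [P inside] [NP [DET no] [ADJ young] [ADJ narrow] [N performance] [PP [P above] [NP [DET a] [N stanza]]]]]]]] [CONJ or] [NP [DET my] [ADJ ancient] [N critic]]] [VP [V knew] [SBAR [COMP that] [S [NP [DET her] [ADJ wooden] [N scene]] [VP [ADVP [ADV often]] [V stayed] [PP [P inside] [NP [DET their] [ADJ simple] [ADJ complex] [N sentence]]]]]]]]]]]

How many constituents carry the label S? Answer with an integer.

3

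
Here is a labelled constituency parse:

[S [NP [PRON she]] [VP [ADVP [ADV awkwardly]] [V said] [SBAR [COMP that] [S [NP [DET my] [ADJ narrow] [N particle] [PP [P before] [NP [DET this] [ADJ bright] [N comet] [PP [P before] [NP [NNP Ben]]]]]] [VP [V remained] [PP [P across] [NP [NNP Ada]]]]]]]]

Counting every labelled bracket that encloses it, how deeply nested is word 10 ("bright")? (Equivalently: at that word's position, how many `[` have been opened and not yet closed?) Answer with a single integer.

8

Counting open brackets not yet closed at "bright": [S [VP [SBAR [S [NP [PP [NP [ADJ = 8.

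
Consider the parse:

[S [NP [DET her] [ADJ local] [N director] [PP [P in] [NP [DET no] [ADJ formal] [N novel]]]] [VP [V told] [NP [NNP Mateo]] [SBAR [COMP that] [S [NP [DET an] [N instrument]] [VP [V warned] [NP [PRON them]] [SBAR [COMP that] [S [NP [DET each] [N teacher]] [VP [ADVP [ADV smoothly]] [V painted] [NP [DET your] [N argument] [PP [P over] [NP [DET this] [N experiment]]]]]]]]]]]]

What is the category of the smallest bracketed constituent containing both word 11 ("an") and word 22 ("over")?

Word 11 lies under S → VP → SBAR → S → NP → DET; word 22 lies under S → VP → SBAR → S → VP → SBAR → S → VP → NP → PP → P. The lowest shared node is the S.

S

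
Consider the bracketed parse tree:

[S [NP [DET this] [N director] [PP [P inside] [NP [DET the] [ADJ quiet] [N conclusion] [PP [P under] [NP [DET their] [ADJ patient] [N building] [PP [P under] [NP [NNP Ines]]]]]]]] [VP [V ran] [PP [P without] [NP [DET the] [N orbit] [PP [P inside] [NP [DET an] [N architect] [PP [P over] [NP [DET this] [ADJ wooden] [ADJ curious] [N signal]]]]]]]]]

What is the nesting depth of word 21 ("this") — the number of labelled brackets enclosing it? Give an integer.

The word sits inside DET, which is inside NP, inside PP, inside NP, inside PP, inside NP, inside PP, inside VP, inside S — 9 brackets in all.

9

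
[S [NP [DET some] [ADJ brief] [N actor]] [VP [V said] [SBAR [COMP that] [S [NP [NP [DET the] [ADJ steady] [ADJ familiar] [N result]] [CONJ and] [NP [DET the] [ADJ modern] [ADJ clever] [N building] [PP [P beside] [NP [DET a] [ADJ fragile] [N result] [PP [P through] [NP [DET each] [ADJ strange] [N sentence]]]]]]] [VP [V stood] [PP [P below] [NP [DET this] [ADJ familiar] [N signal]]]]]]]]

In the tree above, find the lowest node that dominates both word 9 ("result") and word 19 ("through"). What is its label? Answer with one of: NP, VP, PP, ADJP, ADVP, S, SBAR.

NP

Both words fall inside [NP the steady familiar result and the modern clever building beside a fragile result through each strange sentence] (words 6–22), and no smaller constituent contains them both. Label: NP.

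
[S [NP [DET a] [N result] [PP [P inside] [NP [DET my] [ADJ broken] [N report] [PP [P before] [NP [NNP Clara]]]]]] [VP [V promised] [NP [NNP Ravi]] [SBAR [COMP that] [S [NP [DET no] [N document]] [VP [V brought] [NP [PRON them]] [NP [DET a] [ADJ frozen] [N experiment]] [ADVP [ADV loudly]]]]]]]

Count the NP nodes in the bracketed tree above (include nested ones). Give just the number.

7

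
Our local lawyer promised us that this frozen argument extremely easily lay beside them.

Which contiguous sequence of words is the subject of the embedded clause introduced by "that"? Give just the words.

this frozen argument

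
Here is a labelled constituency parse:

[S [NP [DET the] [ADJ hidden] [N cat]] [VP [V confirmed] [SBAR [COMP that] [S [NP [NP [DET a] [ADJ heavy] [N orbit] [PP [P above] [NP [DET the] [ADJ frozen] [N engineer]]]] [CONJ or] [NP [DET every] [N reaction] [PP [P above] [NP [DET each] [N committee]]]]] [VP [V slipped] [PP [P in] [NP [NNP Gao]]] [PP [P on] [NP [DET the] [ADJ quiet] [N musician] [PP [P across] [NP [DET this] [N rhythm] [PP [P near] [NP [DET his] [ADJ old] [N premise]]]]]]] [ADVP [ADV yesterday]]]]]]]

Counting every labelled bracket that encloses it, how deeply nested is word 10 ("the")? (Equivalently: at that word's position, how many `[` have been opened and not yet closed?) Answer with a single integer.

9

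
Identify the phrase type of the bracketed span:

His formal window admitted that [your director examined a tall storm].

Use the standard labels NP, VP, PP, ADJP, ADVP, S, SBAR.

S

The bracketed span "your director examined a tall storm" is headed by "examined", making it a clause (S).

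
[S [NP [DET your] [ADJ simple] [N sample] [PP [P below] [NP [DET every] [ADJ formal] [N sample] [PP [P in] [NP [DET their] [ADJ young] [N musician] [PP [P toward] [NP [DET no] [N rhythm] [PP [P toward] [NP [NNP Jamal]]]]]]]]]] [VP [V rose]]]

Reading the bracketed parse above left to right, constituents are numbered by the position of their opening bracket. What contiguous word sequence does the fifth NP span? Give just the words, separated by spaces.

Jamal

In left-to-right order the NP constituents are "your simple sample below every formal sample in their young musician toward no rhythm toward Jamal"; "every formal sample in their young musician toward no rhythm toward Jamal"; "their young musician toward no rhythm toward Jamal"; "no rhythm toward Jamal"; "Jamal". Number 5 is "Jamal".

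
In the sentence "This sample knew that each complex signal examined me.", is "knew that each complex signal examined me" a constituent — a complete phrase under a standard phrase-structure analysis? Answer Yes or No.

The sequence corresponds to a single VP node — the verb phrase "knew that each complex signal examined me".

Yes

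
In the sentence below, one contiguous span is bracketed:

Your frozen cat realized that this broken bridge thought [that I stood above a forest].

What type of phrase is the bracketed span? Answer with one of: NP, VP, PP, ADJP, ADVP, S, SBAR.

SBAR

The bracketed span "that I stood above a forest" is headed by "that", making it a subordinate clause (SBAR).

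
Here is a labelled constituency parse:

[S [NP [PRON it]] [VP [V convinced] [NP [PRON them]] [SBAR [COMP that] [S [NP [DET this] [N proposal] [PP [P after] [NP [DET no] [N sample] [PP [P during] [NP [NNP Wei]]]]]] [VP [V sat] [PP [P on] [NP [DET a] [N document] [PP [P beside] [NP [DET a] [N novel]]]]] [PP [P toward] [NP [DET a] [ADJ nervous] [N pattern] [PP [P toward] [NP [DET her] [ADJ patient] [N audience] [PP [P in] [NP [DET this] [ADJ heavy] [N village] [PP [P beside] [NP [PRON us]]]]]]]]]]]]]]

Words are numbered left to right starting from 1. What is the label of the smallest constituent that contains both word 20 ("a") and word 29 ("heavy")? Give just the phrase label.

Word 20 lies under S → VP → SBAR → S → VP → PP → NP → DET; word 29 lies under S → VP → SBAR → S → VP → PP → NP → PP → NP → PP → NP → ADJ. The lowest shared node is the NP.

NP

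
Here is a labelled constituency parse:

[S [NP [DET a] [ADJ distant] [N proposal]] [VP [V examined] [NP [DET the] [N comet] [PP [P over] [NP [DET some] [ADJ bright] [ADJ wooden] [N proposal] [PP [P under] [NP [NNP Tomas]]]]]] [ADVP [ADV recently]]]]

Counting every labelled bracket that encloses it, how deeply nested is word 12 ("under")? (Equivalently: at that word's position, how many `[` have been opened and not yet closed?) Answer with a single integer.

7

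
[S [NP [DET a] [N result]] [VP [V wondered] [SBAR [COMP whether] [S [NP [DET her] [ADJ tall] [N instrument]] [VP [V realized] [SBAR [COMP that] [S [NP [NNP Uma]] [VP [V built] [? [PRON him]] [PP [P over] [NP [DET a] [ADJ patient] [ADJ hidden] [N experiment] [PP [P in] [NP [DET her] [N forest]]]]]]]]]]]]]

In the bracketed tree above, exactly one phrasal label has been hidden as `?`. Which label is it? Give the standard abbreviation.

A constituent whose immediate children are PRON 'him' is a noun phrase: NP.

NP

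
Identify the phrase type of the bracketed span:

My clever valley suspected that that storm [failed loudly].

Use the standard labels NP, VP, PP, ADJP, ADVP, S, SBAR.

The bracketed span "failed loudly" is headed by "failed", making it a verb phrase (VP).

VP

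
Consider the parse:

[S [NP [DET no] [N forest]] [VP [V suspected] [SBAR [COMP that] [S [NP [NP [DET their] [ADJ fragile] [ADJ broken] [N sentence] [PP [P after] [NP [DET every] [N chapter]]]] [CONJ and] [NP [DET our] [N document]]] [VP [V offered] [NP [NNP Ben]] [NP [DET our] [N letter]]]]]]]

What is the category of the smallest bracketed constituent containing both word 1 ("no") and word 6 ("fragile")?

The smallest bracket enclosing both words is [S no forest suspected that their fragile broken sentence after every chapter and our document offered Ben our letter], so the label is S.

S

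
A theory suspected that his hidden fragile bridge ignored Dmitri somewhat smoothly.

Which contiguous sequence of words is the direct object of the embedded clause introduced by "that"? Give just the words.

Dmitri

The verb of the embedded clause introduced by "that" is "ignored"; its direct object is the NP "Dmitri".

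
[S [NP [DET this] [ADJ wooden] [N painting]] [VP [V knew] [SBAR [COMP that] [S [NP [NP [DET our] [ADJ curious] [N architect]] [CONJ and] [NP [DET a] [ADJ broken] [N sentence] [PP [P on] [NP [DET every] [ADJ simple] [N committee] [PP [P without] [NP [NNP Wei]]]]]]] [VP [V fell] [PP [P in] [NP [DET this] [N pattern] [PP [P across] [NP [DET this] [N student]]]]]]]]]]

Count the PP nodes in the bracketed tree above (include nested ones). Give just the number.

4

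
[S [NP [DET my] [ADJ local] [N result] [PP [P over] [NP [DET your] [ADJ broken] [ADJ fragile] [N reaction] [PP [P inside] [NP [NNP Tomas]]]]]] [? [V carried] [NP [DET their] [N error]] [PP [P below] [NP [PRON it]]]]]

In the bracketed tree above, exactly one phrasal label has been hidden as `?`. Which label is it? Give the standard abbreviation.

VP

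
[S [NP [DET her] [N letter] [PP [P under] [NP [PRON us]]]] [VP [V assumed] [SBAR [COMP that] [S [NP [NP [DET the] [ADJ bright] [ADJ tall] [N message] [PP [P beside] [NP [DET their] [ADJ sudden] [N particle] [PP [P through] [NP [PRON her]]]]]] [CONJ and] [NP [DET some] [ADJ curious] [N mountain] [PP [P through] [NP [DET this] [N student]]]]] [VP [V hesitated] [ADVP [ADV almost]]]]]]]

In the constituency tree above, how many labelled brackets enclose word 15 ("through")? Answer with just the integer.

10

Counting open brackets not yet closed at "through": [S [VP [SBAR [S [NP [NP [PP [NP [PP [P = 10.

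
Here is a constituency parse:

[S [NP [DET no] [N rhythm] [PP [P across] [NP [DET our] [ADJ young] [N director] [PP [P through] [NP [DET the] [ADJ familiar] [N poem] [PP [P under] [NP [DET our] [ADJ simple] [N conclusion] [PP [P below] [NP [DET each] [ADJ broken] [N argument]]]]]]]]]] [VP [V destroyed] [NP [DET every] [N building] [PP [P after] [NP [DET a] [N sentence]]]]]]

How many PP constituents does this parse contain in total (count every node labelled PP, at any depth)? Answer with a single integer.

5

Scanning left to right, an opening `[PP` appears at word positions 3, 7, 11, 15, 22 — 5 in total.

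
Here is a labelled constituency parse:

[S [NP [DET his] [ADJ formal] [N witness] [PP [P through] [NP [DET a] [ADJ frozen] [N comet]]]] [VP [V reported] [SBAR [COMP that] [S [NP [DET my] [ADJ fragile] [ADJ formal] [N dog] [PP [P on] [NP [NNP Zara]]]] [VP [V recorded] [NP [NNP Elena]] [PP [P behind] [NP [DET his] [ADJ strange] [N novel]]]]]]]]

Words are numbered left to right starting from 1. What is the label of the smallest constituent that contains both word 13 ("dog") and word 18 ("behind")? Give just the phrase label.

S

Word 13 lies under S → VP → SBAR → S → NP → N; word 18 lies under S → VP → SBAR → S → VP → PP → P. The lowest shared node is the S.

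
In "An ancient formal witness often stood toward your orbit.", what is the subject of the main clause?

an ancient formal witness

In the main clause the verb is "stood"; the NP preceding it, "an ancient formal witness", is the subject.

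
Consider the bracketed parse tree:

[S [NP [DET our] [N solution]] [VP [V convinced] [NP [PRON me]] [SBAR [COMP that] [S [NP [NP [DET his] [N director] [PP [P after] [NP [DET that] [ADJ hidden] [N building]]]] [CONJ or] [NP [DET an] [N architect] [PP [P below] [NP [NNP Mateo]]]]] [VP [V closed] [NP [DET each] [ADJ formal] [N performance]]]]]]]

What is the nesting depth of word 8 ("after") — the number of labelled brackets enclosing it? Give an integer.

8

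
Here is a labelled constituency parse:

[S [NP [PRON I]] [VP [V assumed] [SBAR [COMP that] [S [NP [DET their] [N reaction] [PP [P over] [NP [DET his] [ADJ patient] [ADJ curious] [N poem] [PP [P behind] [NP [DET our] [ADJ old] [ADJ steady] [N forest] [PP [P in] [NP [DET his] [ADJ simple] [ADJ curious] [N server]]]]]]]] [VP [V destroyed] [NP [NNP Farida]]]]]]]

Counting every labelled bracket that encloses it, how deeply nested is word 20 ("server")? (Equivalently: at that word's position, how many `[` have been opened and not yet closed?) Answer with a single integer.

12

Counting open brackets not yet closed at "server": [S [VP [SBAR [S [NP [PP [NP [PP [NP [PP [NP [N = 12.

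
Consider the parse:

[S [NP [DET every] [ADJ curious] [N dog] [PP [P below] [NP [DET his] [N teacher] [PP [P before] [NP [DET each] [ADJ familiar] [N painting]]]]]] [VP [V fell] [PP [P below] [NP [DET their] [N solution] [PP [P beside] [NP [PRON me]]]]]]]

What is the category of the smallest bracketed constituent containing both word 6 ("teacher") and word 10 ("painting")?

NP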